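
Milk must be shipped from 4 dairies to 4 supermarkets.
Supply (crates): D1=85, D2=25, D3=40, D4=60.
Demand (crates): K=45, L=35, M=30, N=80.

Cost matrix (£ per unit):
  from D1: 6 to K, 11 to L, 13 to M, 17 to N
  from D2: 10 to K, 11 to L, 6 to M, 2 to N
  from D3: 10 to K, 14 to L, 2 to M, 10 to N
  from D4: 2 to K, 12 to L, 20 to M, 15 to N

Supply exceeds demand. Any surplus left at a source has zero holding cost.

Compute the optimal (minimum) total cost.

One minimum-cost allocation:
  D1–L: 35 × £11 = £385
  D1–N: 30 × £17 = £510
  D2–N: 25 × £2 = £50
  D3–M: 30 × £2 = £60
  D3–N: 10 × £10 = £100
  D4–K: 45 × £2 = £90
  D4–N: 15 × £15 = £225
Total = 385 + 510 + 50 + 60 + 100 + 90 + 225 = £1420.

1420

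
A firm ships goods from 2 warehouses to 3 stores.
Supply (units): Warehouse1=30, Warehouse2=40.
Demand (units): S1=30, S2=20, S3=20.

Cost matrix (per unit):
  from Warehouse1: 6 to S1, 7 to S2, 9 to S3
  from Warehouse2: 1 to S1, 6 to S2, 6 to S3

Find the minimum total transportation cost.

A cheapest plan:
  Warehouse1->S2: 20 units
  Warehouse1->S3: 10 units
  Warehouse2->S1: 30 units
  Warehouse2->S3: 10 units
Total cost = 320.

320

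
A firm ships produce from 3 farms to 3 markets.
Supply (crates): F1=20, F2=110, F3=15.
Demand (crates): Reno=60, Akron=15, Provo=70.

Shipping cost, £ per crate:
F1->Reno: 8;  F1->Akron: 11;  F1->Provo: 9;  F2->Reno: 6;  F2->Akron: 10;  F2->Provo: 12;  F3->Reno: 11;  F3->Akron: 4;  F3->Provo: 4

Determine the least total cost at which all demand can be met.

1170

One minimum-cost allocation:
  F1→Provo: 20 × £9 = £180
  F2→Reno: 60 × £6 = £360
  F2→Akron: 15 × £10 = £150
  F2→Provo: 35 × £12 = £420
  F3→Provo: 15 × £4 = £60
Total = 180 + 360 + 150 + 420 + 60 = £1170.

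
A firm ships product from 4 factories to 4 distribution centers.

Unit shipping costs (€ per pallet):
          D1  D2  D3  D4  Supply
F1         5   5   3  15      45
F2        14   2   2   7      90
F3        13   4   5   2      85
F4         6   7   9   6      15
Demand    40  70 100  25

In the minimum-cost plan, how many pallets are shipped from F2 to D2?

10

Solving gives:
  F1->D1: 25 × €5 = €125
  F1->D3: 20 × €3 = €60
  F2->D2: 10 × €2 = €20
  F2->D3: 80 × €2 = €160
  F3->D2: 60 × €4 = €240
  F3->D4: 25 × €2 = €50
  F4->D1: 15 × €6 = €90
Total cost = €745.
So F2→D2 carries 10 pallets.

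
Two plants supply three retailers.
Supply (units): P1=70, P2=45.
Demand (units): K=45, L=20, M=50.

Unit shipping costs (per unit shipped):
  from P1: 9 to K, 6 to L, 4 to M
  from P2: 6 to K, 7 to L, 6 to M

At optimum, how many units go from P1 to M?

Solving gives:
  P1–L: 20 × 6 = 120
  P1–M: 50 × 4 = 200
  P2–K: 45 × 6 = 270
Total cost = 590.
So P1→M carries 50 units.

50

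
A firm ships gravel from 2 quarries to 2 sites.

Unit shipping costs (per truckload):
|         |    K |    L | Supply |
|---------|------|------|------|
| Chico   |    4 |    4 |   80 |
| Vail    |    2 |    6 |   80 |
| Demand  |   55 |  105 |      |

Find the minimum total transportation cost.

580

Optimal allocation:
  Chico to L: 80 truckloads
  Vail to K: 55 truckloads
  Vail to L: 25 truckloads
Total cost = 580.
(Supply check: Chico ships 80; Vail ships 80.)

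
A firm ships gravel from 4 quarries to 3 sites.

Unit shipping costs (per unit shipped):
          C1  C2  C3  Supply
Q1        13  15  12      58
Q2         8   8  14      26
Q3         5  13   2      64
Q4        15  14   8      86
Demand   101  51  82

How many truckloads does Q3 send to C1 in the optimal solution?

Optimal shipments:
  Q1–C1: 37 × 13 = 481
  Q1–C2: 21 × 15 = 315
  Q2–C2: 26 × 8 = 208
  Q3–C1: 64 × 5 = 320
  Q4–C2: 4 × 14 = 56
  Q4–C3: 82 × 8 = 656
Total cost = 2036.
So Q3→C1 carries 64 truckloads.

64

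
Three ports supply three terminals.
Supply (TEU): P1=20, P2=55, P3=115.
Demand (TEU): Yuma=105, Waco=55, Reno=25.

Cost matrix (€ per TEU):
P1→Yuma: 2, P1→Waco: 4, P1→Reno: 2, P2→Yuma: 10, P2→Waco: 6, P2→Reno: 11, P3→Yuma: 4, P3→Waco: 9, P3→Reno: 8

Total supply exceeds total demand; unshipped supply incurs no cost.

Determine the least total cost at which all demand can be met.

830

One minimum-cost allocation:
  P1->Reno: 20 × €2 = €40
  P2->Waco: 55 × €6 = €330
  P3->Yuma: 105 × €4 = €420
  P3->Reno: 5 × €8 = €40
Total = 40 + 330 + 420 + 40 = €830.
(Supply check: P1 ships 20; P2 ships 55; P3 ships 110.)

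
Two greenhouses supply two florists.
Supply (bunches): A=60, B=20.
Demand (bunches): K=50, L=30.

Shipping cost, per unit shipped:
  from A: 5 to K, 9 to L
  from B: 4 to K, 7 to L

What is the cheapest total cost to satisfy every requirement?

One minimum-cost allocation:
  A->K: 50 × 5 = 250
  A->L: 10 × 9 = 90
  B->L: 20 × 7 = 140
Total = 250 + 90 + 140 = 480.
(Supply check: A ships 60; B ships 20.)

480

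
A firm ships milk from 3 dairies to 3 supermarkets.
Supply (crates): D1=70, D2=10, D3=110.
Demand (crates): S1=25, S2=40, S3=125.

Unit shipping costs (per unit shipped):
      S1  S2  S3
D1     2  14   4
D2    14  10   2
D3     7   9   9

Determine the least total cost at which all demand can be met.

An optimal shipping plan:
  D1–S3: 70 × 4 = 280
  D2–S3: 10 × 2 = 20
  D3–S1: 25 × 7 = 175
  D3–S2: 40 × 9 = 360
  D3–S3: 45 × 9 = 405
Total = 280 + 20 + 175 + 360 + 405 = 1240.

1240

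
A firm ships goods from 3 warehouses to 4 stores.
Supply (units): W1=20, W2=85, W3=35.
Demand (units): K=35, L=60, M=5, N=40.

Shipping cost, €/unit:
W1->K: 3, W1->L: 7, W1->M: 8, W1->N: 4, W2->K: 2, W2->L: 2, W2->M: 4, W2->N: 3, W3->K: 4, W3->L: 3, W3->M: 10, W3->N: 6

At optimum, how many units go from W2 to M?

5

Optimal shipments:
  W1–N: 20 units
  W2–K: 35 units
  W2–L: 25 units
  W2–M: 5 units
  W2–N: 20 units
  W3–L: 35 units
Total cost = €385.
So W2→M carries 5 units.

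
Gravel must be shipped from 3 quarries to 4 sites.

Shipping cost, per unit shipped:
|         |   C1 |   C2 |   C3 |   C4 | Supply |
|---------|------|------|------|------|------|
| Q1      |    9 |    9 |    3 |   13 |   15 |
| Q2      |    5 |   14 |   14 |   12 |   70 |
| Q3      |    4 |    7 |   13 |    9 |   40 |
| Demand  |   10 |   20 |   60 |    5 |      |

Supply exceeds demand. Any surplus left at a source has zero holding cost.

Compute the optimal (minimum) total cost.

895

Optimal allocation:
  Q1–C3: 15 × 3 = 45
  Q2–C1: 10 × 5 = 50
  Q2–C3: 30 × 14 = 420
  Q3–C2: 20 × 7 = 140
  Q3–C3: 15 × 13 = 195
  Q3–C4: 5 × 9 = 45
Total = 45 + 50 + 420 + 140 + 195 + 45 = 895.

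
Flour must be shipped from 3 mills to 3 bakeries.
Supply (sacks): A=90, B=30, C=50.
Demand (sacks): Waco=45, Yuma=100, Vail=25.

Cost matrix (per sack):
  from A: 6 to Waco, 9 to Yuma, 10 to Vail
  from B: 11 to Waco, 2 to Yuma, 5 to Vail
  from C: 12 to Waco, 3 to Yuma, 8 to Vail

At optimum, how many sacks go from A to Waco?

Solving gives:
  A→Waco: 45 × 6 = 270
  A→Yuma: 20 × 9 = 180
  A→Vail: 25 × 10 = 250
  B→Yuma: 30 × 2 = 60
  C→Yuma: 50 × 3 = 150
Total cost = 910.
So A→Waco carries 45 sacks.

45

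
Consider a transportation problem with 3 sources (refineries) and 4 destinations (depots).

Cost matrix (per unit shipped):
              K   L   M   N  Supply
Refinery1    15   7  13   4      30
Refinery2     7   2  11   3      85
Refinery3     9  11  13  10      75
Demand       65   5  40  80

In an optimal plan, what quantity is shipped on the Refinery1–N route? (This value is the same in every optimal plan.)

30

Optimal shipments:
  Refinery1→N: 30 × 4 = 120
  Refinery2→K: 30 × 7 = 210
  Refinery2→L: 5 × 2 = 10
  Refinery2→N: 50 × 3 = 150
  Refinery3→K: 35 × 9 = 315
  Refinery3→M: 40 × 13 = 520
Total cost = 1325.
So Refinery1→N carries 30 kL.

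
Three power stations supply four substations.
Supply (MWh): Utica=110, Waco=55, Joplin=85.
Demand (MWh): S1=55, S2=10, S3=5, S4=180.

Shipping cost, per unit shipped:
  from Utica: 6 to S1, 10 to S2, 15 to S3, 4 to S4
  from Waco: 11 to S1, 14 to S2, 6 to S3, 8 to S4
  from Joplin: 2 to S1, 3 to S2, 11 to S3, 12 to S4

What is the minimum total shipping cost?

One minimum-cost allocation:
  Utica to S4: 110 × 4 = 440
  Waco to S3: 5 × 6 = 30
  Waco to S4: 50 × 8 = 400
  Joplin to S1: 55 × 2 = 110
  Joplin to S2: 10 × 3 = 30
  Joplin to S4: 20 × 12 = 240
Total = 440 + 30 + 400 + 110 + 30 + 240 = 1250.
(Supply check: Utica ships 110; Waco ships 55; Joplin ships 85.)

1250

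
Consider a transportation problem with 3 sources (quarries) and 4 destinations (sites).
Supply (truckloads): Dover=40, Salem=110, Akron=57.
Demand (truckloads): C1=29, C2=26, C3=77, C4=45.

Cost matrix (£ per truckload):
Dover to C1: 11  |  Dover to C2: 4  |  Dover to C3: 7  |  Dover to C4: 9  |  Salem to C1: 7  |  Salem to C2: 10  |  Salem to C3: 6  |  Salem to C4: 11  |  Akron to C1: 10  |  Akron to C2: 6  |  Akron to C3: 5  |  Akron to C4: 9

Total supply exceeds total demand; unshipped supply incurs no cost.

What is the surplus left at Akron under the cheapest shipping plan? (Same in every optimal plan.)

0

An optimal plan:
  Dover->C2: 26 × £4 = £104
  Dover->C4: 14 × £9 = £126
  Salem->C1: 29 × £7 = £203
  Salem->C3: 51 × £6 = £306
  Akron->C3: 26 × £5 = £130
  Akron->C4: 31 × £9 = £279
Total cost = £1148.
Akron ships 57 of its 57, leaving 0.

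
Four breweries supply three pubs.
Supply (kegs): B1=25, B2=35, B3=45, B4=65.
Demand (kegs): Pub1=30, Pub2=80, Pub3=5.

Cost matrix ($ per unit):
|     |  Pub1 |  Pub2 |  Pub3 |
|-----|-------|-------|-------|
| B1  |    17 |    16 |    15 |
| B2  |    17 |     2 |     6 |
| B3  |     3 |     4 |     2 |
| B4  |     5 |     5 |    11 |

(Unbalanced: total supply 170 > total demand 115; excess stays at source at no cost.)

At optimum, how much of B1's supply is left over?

25

An optimal plan:
  B2->Pub2: 35 kegs
  B3->Pub1: 30 kegs
  B3->Pub2: 10 kegs
  B3->Pub3: 5 kegs
  B4->Pub2: 35 kegs
Total cost = $385.
B1 ships 0 of its 25, leaving 25.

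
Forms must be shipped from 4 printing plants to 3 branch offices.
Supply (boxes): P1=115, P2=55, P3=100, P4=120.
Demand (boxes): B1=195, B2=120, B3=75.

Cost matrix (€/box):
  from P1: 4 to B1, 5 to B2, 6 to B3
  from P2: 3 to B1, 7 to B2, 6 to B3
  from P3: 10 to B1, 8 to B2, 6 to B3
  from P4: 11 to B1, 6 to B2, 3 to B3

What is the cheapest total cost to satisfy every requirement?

Optimal allocation:
  P1->B1: 115 boxes
  P2->B1: 55 boxes
  P3->B1: 25 boxes
  P3->B2: 75 boxes
  P4->B2: 45 boxes
  P4->B3: 75 boxes
Total cost = €1970.
(Supply check: P1 ships 115; P2 ships 55; P3 ships 100; P4 ships 120.)

1970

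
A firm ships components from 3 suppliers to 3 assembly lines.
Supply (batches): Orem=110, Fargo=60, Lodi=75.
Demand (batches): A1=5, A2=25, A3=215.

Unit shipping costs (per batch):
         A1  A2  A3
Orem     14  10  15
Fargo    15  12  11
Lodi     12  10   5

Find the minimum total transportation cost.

2555

A cheapest plan:
  Orem to A1: 5 × 14 = 70
  Orem to A2: 25 × 10 = 250
  Orem to A3: 80 × 15 = 1200
  Fargo to A3: 60 × 11 = 660
  Lodi to A3: 75 × 5 = 375
Total = 70 + 250 + 1200 + 660 + 375 = 2555.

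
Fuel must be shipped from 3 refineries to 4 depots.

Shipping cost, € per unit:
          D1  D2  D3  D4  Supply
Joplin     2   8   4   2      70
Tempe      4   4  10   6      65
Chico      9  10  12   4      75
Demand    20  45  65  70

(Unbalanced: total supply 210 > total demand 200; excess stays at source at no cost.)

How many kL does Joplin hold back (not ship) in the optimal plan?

0

An optimal plan:
  Joplin→D1: 5 × €2 = €10
  Joplin→D3: 65 × €4 = €260
  Tempe→D1: 15 × €4 = €60
  Tempe→D2: 45 × €4 = €180
  Chico→D4: 70 × €4 = €280
Total cost = €790.
Joplin ships 70 of its 70, leaving 0.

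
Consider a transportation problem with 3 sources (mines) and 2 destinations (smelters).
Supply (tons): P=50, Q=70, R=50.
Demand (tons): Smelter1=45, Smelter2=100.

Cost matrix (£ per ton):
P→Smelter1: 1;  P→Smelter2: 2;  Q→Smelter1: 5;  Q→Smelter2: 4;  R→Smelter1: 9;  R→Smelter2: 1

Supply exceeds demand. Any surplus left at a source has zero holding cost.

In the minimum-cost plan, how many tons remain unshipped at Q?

Minimum-cost shipments:
  P–Smelter1: 45 × £1 = £45
  P–Smelter2: 5 × £2 = £10
  Q–Smelter2: 45 × £4 = £180
  R–Smelter2: 50 × £1 = £50
Total cost = £285.
Q ships 45 of its 70, leaving 25.

25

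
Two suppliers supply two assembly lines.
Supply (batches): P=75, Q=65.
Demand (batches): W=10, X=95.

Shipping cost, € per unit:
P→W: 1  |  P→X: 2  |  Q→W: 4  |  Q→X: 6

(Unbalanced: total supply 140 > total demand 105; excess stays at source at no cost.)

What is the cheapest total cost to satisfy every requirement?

310

An optimal shipping plan:
  P->X: 75 × €2 = €150
  Q->W: 10 × €4 = €40
  Q->X: 20 × €6 = €120
Total = 150 + 40 + 120 = €310.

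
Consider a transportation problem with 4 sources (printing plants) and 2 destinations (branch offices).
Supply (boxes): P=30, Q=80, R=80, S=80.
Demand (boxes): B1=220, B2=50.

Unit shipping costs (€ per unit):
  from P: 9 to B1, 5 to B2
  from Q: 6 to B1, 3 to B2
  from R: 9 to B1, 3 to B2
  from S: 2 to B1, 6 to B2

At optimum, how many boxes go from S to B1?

80

Solving gives:
  P→B1: 30 boxes
  Q→B1: 80 boxes
  R→B1: 30 boxes
  R→B2: 50 boxes
  S→B1: 80 boxes
Total cost = €1330.
So S→B1 carries 80 boxes.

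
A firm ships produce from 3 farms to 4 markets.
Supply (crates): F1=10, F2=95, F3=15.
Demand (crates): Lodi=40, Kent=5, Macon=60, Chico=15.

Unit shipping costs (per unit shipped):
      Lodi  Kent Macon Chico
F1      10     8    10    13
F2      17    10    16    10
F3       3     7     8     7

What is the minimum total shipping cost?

One minimum-cost allocation:
  F1 to Lodi: 10 × 10 = 100
  F2 to Lodi: 15 × 17 = 255
  F2 to Kent: 5 × 10 = 50
  F2 to Macon: 60 × 16 = 960
  F2 to Chico: 15 × 10 = 150
  F3 to Lodi: 15 × 3 = 45
Total = 100 + 255 + 50 + 960 + 150 + 45 = 1560.

1560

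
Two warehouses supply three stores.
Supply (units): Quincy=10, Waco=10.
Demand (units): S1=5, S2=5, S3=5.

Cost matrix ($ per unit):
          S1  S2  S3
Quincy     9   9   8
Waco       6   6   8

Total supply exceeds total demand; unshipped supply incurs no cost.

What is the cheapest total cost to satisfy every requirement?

An optimal shipping plan:
  Quincy->S3: 5 × $8 = $40
  Waco->S1: 5 × $6 = $30
  Waco->S2: 5 × $6 = $30
Total = 40 + 30 + 30 = $100.

100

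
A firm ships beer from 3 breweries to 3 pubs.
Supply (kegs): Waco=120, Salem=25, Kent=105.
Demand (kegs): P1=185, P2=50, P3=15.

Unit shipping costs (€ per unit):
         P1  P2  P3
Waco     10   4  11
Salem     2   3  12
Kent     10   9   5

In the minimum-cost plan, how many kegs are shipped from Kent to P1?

The minimum-cost plan:
  Waco→P1: 70 kegs
  Waco→P2: 50 kegs
  Salem→P1: 25 kegs
  Kent→P1: 90 kegs
  Kent→P3: 15 kegs
Total cost = €1925.
So Kent→P1 carries 90 kegs.

90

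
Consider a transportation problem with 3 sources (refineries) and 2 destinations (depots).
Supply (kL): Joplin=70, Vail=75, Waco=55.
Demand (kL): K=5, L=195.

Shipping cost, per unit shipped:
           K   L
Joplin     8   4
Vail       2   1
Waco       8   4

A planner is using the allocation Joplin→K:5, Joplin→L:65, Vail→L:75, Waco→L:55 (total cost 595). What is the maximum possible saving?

15

Current plan cost = 5·8 + 65·4 + 75·1 + 55·4 = 595.
Optimal plan:
  Joplin–L: 70 × 4 = 280
  Vail–K: 5 × 2 = 10
  Vail–L: 70 × 1 = 70
  Waco–L: 55 × 4 = 220
Optimal cost = 580.
Saving = 595 − 580 = 15.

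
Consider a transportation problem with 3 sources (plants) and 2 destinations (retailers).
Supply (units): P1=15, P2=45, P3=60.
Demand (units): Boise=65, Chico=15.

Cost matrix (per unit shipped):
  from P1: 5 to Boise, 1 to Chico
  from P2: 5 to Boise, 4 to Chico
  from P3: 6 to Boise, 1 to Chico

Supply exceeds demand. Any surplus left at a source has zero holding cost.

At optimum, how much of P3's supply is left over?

40

An optimal plan:
  P1->Boise: 15 × 5 = 75
  P2->Boise: 45 × 5 = 225
  P3->Boise: 5 × 6 = 30
  P3->Chico: 15 × 1 = 15
Total cost = 345.
P3 ships 20 of its 60, leaving 40.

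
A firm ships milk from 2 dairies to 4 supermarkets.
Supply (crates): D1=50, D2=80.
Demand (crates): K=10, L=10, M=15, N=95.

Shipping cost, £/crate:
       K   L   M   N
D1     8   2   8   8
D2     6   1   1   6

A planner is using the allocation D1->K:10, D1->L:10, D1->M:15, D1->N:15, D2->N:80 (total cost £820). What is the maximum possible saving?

75

Current plan cost = 10·8 + 10·2 + 15·8 + 15·8 + 80·6 = £820.
Optimal plan:
  D1 to K: 10 crates
  D1 to L: 10 crates
  D1 to N: 30 crates
  D2 to M: 15 crates
  D2 to N: 65 crates
Optimal cost = £745.
Saving = 820 − 745 = £75.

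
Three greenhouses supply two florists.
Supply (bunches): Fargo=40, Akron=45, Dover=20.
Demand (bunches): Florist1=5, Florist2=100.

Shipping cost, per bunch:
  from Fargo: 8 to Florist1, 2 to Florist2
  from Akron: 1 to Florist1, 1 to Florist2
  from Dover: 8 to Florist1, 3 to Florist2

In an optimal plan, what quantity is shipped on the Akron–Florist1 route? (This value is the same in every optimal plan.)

5

The minimum-cost plan:
  Fargo->Florist2: 40 × 2 = 80
  Akron->Florist1: 5 × 1 = 5
  Akron->Florist2: 40 × 1 = 40
  Dover->Florist2: 20 × 3 = 60
Total cost = 185.
So Akron→Florist1 carries 5 bunches.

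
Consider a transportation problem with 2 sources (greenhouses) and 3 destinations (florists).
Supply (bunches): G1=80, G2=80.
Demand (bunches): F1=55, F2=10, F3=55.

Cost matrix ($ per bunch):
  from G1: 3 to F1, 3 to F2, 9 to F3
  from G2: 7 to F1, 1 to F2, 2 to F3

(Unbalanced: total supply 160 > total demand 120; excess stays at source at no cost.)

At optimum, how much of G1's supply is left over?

25

Minimum-cost shipments:
  G1 to F1: 55 bunches
  G2 to F2: 10 bunches
  G2 to F3: 55 bunches
Total cost = $285.
G1 ships 55 of its 80, leaving 25.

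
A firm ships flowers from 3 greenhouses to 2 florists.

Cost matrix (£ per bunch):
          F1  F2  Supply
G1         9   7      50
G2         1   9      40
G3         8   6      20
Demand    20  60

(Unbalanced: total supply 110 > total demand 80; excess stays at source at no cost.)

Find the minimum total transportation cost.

420

One minimum-cost allocation:
  G1→F2: 40 × £7 = £280
  G2→F1: 20 × £1 = £20
  G3→F2: 20 × £6 = £120
Total = 280 + 20 + 120 = £420.
(Supply check: G1 ships 40; G2 ships 20; G3 ships 20.)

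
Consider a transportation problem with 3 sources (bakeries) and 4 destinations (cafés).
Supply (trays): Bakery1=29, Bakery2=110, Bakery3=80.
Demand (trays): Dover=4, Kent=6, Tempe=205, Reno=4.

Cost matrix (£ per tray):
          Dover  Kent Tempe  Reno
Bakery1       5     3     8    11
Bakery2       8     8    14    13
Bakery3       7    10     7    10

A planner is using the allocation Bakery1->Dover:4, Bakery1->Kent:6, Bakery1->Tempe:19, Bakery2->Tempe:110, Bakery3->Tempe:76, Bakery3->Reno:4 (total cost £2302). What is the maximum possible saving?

34

Current plan cost = 4·5 + 6·3 + 19·8 + 110·14 + 76·7 + 4·10 = £2302.
Optimal plan:
  Bakery1–Tempe: 29 × £8 = £232
  Bakery2–Dover: 4 × £8 = £32
  Bakery2–Kent: 6 × £8 = £48
  Bakery2–Tempe: 96 × £14 = £1344
  Bakery2–Reno: 4 × £13 = £52
  Bakery3–Tempe: 80 × £7 = £560
Optimal cost = £2268.
Saving = 2302 − 2268 = £34.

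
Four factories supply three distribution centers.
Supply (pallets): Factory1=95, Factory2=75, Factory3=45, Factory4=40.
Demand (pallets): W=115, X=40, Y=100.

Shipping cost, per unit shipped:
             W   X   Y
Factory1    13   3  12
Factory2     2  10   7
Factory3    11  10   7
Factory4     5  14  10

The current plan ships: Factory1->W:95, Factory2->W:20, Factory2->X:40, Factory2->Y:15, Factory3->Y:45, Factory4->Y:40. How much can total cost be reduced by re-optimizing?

1050

Current plan cost = 95·13 + 20·2 + 40·10 + 15·7 + 45·7 + 40·10 = 2495.
Optimal plan:
  Factory1–X: 40 pallets
  Factory1–Y: 55 pallets
  Factory2–W: 75 pallets
  Factory3–Y: 45 pallets
  Factory4–W: 40 pallets
Optimal cost = 1445.
Saving = 2495 − 1445 = 1050.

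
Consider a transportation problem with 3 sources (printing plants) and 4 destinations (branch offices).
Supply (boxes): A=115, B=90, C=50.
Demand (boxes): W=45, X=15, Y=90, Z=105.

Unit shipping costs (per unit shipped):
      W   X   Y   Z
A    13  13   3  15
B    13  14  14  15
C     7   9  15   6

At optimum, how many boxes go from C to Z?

50

Solving gives:
  A→X: 15 boxes
  A→Y: 90 boxes
  A→Z: 10 boxes
  B→W: 45 boxes
  B→Z: 45 boxes
  C→Z: 50 boxes
Total cost = 2175.
So C→Z carries 50 boxes.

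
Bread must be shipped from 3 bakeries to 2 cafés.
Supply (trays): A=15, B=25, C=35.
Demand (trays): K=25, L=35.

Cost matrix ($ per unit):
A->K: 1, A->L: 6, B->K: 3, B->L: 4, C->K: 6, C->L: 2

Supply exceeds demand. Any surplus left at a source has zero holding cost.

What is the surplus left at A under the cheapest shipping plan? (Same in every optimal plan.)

0

Minimum-cost shipments:
  A→K: 15 × $1 = $15
  B→K: 10 × $3 = $30
  C→L: 35 × $2 = $70
Total cost = $115.
A ships 15 of its 15, leaving 0.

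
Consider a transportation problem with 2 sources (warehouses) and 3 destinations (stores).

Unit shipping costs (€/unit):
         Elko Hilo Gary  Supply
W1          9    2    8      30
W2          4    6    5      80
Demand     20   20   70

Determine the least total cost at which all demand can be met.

An optimal shipping plan:
  W1→Hilo: 20 units
  W1→Gary: 10 units
  W2→Elko: 20 units
  W2→Gary: 60 units
Total cost = €500.

500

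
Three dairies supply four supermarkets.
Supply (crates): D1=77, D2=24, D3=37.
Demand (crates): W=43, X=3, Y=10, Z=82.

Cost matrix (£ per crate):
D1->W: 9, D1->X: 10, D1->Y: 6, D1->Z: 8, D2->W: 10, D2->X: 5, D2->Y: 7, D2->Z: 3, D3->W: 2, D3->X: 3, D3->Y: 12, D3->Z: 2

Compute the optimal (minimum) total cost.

An optimal shipping plan:
  D1->W: 6 × £9 = £54
  D1->X: 3 × £10 = £30
  D1->Y: 10 × £6 = £60
  D1->Z: 58 × £8 = £464
  D2->Z: 24 × £3 = £72
  D3->W: 37 × £2 = £74
Total = 54 + 30 + 60 + 464 + 72 + 74 = £754.
(Supply check: D1 ships 77; D2 ships 24; D3 ships 37.)

754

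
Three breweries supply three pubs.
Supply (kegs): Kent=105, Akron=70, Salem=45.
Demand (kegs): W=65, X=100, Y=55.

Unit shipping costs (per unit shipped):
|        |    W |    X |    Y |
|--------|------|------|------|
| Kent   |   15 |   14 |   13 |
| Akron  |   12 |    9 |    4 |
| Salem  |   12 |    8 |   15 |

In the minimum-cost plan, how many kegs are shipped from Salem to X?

45

The minimum-cost plan:
  Kent->W: 65 × 15 = 975
  Kent->X: 40 × 14 = 560
  Akron->X: 15 × 9 = 135
  Akron->Y: 55 × 4 = 220
  Salem->X: 45 × 8 = 360
Total cost = 2250.
So Salem→X carries 45 kegs.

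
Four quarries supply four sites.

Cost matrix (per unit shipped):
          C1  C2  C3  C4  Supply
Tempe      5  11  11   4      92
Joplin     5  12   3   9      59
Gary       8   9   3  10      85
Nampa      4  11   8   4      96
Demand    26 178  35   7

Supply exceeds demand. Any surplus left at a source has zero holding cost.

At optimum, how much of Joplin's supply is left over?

An optimal plan:
  Tempe to C2: 92 × 11 = 1012
  Joplin to C3: 35 × 3 = 105
  Gary to C2: 85 × 9 = 765
  Nampa to C1: 26 × 4 = 104
  Nampa to C2: 1 × 11 = 11
  Nampa to C4: 7 × 4 = 28
Total cost = 2025.
Joplin ships 35 of its 59, leaving 24.

24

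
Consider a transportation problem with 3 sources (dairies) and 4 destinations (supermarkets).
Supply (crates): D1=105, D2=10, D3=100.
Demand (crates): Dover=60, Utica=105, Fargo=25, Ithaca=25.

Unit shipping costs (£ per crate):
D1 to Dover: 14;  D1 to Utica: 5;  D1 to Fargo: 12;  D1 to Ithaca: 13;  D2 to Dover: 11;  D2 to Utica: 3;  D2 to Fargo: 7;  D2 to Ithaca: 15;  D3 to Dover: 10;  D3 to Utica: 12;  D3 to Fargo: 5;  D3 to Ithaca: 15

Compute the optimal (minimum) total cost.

An optimal shipping plan:
  D1–Utica: 95 × £5 = £475
  D1–Ithaca: 10 × £13 = £130
  D2–Utica: 10 × £3 = £30
  D3–Dover: 60 × £10 = £600
  D3–Fargo: 25 × £5 = £125
  D3–Ithaca: 15 × £15 = £225
Total = 475 + 130 + 30 + 600 + 125 + 225 = £1585.

1585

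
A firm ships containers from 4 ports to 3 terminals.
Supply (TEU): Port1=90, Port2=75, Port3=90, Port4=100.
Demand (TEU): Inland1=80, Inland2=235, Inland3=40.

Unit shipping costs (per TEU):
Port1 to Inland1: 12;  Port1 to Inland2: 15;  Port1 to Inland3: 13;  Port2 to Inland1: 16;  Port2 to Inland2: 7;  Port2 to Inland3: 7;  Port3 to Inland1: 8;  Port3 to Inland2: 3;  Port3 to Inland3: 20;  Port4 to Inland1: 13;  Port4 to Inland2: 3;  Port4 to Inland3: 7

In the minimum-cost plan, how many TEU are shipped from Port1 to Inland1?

The minimum-cost plan:
  Port1 to Inland1: 80 × 12 = 960
  Port1 to Inland3: 10 × 13 = 130
  Port2 to Inland2: 45 × 7 = 315
  Port2 to Inland3: 30 × 7 = 210
  Port3 to Inland2: 90 × 3 = 270
  Port4 to Inland2: 100 × 3 = 300
Total cost = 2185.
So Port1→Inland1 carries 80 TEU.

80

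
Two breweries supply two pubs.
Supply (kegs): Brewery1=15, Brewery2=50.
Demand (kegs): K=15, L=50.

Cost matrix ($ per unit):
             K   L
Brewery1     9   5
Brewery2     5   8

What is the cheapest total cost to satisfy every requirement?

One minimum-cost allocation:
  Brewery1→L: 15 kegs
  Brewery2→K: 15 kegs
  Brewery2→L: 35 kegs
Total cost = $430.

430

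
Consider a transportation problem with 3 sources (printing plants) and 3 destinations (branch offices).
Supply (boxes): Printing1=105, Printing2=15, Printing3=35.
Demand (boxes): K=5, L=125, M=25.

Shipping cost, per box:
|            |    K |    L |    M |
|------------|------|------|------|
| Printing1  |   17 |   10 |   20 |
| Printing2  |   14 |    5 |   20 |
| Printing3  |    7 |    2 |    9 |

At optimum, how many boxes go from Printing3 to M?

Optimal shipments:
  Printing1–L: 105 × 10 = 1050
  Printing2–L: 15 × 5 = 75
  Printing3–K: 5 × 7 = 35
  Printing3–L: 5 × 2 = 10
  Printing3–M: 25 × 9 = 225
Total cost = 1395.
So Printing3→M carries 25 boxes.

25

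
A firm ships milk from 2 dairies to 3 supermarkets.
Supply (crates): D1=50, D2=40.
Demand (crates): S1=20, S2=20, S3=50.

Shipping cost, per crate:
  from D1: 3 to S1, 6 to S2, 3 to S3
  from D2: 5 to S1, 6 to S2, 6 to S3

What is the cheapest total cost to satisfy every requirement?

370

Optimal allocation:
  D1 to S3: 50 × 3 = 150
  D2 to S1: 20 × 5 = 100
  D2 to S2: 20 × 6 = 120
Total = 150 + 100 + 120 = 370.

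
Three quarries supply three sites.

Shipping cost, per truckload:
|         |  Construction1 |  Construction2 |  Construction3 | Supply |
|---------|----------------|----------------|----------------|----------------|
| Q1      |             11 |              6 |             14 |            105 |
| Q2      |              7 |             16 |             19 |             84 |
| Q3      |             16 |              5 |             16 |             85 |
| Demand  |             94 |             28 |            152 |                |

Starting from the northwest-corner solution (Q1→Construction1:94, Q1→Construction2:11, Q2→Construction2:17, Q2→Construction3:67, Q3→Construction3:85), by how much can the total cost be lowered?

Current plan cost = 94·11 + 11·6 + 17·16 + 67·19 + 85·16 = 4005.
Optimal plan:
  Q1→Construction1: 10 × 11 = 110
  Q1→Construction3: 95 × 14 = 1330
  Q2→Construction1: 84 × 7 = 588
  Q3→Construction2: 28 × 5 = 140
  Q3→Construction3: 57 × 16 = 912
Optimal cost = 3080.
Saving = 4005 − 3080 = 925.

925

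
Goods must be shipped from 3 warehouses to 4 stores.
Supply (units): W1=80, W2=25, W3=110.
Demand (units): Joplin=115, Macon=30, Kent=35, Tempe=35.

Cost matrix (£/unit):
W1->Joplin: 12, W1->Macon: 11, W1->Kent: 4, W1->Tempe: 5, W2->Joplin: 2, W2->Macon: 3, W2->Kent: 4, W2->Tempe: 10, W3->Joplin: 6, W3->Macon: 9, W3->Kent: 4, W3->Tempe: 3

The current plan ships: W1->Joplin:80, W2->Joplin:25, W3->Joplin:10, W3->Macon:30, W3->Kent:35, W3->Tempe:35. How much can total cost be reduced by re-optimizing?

430

Current plan cost = 80·12 + 25·2 + 10·6 + 30·9 + 35·4 + 35·3 = £1585.
Optimal plan:
  W1 to Macon: 10 × £11 = £110
  W1 to Kent: 35 × £4 = £140
  W1 to Tempe: 35 × £5 = £175
  W2 to Joplin: 5 × £2 = £10
  W2 to Macon: 20 × £3 = £60
  W3 to Joplin: 110 × £6 = £660
Optimal cost = £1155.
Saving = 1585 − 1155 = £430.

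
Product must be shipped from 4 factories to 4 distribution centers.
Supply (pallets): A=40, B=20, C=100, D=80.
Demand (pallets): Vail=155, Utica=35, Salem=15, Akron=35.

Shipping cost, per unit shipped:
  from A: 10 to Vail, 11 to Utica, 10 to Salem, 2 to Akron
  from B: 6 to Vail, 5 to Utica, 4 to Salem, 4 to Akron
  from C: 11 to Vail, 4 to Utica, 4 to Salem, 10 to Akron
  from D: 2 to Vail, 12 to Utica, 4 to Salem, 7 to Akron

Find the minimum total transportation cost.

A cheapest plan:
  A→Vail: 5 × 10 = 50
  A→Akron: 35 × 2 = 70
  B→Vail: 20 × 6 = 120
  C→Vail: 50 × 11 = 550
  C→Utica: 35 × 4 = 140
  C→Salem: 15 × 4 = 60
  D→Vail: 80 × 2 = 160
Total = 50 + 70 + 120 + 550 + 140 + 60 + 160 = 1150.
(Supply check: A ships 40; B ships 20; C ships 100; D ships 80.)

1150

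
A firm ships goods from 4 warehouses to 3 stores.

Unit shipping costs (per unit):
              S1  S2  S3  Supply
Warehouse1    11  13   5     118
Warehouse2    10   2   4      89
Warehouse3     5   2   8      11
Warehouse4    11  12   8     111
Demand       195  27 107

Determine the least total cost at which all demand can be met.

A cheapest plan:
  Warehouse1->S1: 11 units
  Warehouse1->S3: 107 units
  Warehouse2->S1: 62 units
  Warehouse2->S2: 27 units
  Warehouse3->S1: 11 units
  Warehouse4->S1: 111 units
Total cost = 2606.

2606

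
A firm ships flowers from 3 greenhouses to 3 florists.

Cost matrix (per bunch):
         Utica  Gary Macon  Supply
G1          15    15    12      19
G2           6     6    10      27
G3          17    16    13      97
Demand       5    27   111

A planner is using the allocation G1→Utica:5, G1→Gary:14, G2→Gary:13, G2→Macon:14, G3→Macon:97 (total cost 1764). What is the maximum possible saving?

98

Current plan cost = 5·15 + 14·15 + 13·6 + 14·10 + 97·13 = 1764.
Optimal plan:
  G1→Macon: 19 × 12 = 228
  G2→Utica: 5 × 6 = 30
  G2→Gary: 22 × 6 = 132
  G3→Gary: 5 × 16 = 80
  G3→Macon: 92 × 13 = 1196
Optimal cost = 1666.
Saving = 1764 − 1666 = 98.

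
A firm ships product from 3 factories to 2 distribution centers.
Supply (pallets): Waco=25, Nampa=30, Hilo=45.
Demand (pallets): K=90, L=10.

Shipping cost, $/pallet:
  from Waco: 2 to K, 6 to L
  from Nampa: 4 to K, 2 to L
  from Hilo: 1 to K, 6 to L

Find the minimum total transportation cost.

195

An optimal shipping plan:
  Waco–K: 25 × $2 = $50
  Nampa–K: 20 × $4 = $80
  Nampa–L: 10 × $2 = $20
  Hilo–K: 45 × $1 = $45
Total = 50 + 80 + 20 + 45 = $195.
(Supply check: Waco ships 25; Nampa ships 30; Hilo ships 45.)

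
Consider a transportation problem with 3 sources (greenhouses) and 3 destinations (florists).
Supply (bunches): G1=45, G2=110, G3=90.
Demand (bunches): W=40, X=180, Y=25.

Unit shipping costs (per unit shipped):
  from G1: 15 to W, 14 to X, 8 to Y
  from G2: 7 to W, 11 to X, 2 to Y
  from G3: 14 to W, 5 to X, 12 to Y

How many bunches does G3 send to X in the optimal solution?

Optimal shipments:
  G1→X: 45 × 14 = 630
  G2→W: 40 × 7 = 280
  G2→X: 45 × 11 = 495
  G2→Y: 25 × 2 = 50
  G3→X: 90 × 5 = 450
Total cost = 1905.
So G3→X carries 90 bunches.

90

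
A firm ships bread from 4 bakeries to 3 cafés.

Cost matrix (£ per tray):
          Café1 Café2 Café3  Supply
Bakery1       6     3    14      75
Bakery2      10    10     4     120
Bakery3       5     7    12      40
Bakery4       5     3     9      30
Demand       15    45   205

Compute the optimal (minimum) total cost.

1665

A cheapest plan:
  Bakery1–Café1: 15 trays
  Bakery1–Café2: 45 trays
  Bakery1–Café3: 15 trays
  Bakery2–Café3: 120 trays
  Bakery3–Café3: 40 trays
  Bakery4–Café3: 30 trays
Total cost = £1665.
(Supply check: Bakery1 ships 75; Bakery2 ships 120; Bakery3 ships 40; Bakery4 ships 30.)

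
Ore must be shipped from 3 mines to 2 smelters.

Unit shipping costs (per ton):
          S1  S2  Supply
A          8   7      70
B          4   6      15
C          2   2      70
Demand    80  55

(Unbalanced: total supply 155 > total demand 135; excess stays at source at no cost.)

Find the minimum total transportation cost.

550

Optimal allocation:
  A→S2: 50 × 7 = 350
  B→S1: 15 × 4 = 60
  C→S1: 65 × 2 = 130
  C→S2: 5 × 2 = 10
Total = 350 + 60 + 130 + 10 = 550.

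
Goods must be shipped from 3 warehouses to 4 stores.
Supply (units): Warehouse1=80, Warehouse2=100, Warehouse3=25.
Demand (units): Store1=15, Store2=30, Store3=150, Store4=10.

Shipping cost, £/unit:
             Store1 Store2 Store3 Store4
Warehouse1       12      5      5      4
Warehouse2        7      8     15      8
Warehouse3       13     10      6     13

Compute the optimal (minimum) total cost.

1650

An optimal shipping plan:
  Warehouse1 to Store3: 80 units
  Warehouse2 to Store1: 15 units
  Warehouse2 to Store2: 30 units
  Warehouse2 to Store3: 45 units
  Warehouse2 to Store4: 10 units
  Warehouse3 to Store3: 25 units
Total cost = £1650.
(Supply check: Warehouse1 ships 80; Warehouse2 ships 100; Warehouse3 ships 25.)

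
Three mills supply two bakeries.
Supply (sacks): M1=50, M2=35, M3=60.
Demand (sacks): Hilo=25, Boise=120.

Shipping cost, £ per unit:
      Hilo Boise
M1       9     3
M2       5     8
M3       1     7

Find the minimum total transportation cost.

A cheapest plan:
  M1–Boise: 50 × £3 = £150
  M2–Boise: 35 × £8 = £280
  M3–Hilo: 25 × £1 = £25
  M3–Boise: 35 × £7 = £245
Total = 150 + 280 + 25 + 245 = £700.

700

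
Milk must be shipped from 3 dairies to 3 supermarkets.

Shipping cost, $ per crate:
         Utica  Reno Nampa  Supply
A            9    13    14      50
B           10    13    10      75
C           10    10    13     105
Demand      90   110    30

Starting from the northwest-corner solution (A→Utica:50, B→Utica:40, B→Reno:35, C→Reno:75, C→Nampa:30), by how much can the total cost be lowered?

180

Current plan cost = 50·9 + 40·10 + 35·13 + 75·10 + 30·13 = $2445.
Optimal plan:
  A->Utica: 50 crates
  B->Utica: 40 crates
  B->Reno: 5 crates
  B->Nampa: 30 crates
  C->Reno: 105 crates
Optimal cost = $2265.
Saving = 2445 − 2265 = $180.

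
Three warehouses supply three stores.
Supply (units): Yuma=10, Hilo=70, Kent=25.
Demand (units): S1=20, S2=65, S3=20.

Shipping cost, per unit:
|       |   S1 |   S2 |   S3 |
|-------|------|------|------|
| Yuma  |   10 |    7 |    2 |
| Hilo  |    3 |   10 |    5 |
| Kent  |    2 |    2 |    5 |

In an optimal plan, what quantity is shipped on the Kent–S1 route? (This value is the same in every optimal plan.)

The minimum-cost plan:
  Yuma->S2: 10 × 7 = 70
  Hilo->S1: 20 × 3 = 60
  Hilo->S2: 30 × 10 = 300
  Hilo->S3: 20 × 5 = 100
  Kent->S2: 25 × 2 = 50
Total cost = 580.
The route Kent→S1 is not used.

0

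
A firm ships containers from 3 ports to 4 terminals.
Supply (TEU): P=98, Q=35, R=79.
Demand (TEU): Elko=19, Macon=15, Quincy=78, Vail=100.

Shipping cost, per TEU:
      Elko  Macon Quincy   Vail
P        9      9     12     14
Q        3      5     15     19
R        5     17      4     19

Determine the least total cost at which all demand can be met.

1854

A cheapest plan:
  P–Vail: 98 × 14 = 1372
  Q–Elko: 19 × 3 = 57
  Q–Macon: 15 × 5 = 75
  Q–Vail: 1 × 19 = 19
  R–Quincy: 78 × 4 = 312
  R–Vail: 1 × 19 = 19
Total = 1372 + 57 + 75 + 19 + 312 + 19 = 1854.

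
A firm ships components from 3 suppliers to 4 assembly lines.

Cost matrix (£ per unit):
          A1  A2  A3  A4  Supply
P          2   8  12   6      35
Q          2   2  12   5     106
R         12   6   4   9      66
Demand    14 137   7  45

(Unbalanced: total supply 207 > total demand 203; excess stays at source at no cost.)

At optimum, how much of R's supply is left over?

4

Minimum-cost shipments:
  P–A1: 14 batches
  P–A4: 21 batches
  Q–A2: 106 batches
  R–A2: 31 batches
  R–A3: 7 batches
  R–A4: 24 batches
Total cost = £796.
R ships 62 of its 66, leaving 4.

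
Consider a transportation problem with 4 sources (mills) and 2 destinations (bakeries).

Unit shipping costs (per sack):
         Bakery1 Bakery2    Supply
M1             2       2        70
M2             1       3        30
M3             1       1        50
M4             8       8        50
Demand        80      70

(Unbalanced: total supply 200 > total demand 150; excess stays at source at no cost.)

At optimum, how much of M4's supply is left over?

An optimal plan:
  M1–Bakery2: 70 × 2 = 140
  M2–Bakery1: 30 × 1 = 30
  M3–Bakery1: 50 × 1 = 50
Total cost = 220.
M4 ships 0 of its 50, leaving 50.

50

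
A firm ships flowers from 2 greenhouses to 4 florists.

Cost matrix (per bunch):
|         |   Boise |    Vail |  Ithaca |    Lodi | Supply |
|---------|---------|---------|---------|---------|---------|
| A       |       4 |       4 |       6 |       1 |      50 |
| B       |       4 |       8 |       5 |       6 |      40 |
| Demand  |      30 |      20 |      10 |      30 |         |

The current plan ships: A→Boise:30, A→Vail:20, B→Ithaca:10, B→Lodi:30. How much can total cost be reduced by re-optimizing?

Current plan cost = 30·4 + 20·4 + 10·5 + 30·6 = 430.
Optimal plan:
  A to Vail: 20 bunches
  A to Lodi: 30 bunches
  B to Boise: 30 bunches
  B to Ithaca: 10 bunches
Optimal cost = 280.
Saving = 430 − 280 = 150.

150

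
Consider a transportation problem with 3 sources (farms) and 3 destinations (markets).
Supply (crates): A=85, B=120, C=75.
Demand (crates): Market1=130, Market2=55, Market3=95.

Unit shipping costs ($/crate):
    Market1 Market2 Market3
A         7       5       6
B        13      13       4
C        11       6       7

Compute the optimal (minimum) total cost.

Optimal allocation:
  A to Market1: 85 × $7 = $595
  B to Market1: 25 × $13 = $325
  B to Market3: 95 × $4 = $380
  C to Market1: 20 × $11 = $220
  C to Market2: 55 × $6 = $330
Total = 595 + 325 + 380 + 220 + 330 = $1850.

1850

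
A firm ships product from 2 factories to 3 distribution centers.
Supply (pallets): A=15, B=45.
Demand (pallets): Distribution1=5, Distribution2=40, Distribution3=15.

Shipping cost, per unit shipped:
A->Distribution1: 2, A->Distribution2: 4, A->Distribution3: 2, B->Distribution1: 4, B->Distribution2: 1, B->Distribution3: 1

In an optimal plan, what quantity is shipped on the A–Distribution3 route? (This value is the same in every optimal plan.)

10

The minimum-cost plan:
  A to Distribution1: 5 × 2 = 10
  A to Distribution3: 10 × 2 = 20
  B to Distribution2: 40 × 1 = 40
  B to Distribution3: 5 × 1 = 5
Total cost = 75.
So A→Distribution3 carries 10 pallets.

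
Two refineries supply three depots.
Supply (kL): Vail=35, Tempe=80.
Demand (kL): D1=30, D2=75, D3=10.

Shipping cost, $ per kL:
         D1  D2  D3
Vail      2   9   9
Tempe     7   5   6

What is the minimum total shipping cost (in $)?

Optimal allocation:
  Vail->D1: 30 × $2 = $60
  Vail->D3: 5 × $9 = $45
  Tempe->D2: 75 × $5 = $375
  Tempe->D3: 5 × $6 = $30
Total = 60 + 45 + 375 + 30 = $510.
(Supply check: Vail ships 35; Tempe ships 80.)

510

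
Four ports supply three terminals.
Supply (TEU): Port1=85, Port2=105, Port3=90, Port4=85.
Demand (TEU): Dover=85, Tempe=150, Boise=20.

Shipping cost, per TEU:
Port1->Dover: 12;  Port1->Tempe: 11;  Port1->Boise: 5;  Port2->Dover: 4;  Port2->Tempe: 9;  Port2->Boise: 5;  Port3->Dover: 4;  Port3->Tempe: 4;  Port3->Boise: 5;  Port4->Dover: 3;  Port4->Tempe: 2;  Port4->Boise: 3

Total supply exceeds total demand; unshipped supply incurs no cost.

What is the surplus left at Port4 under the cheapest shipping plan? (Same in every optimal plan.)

0

An optimal plan:
  Port2->Dover: 80 × 4 = 320
  Port3->Dover: 5 × 4 = 20
  Port3->Tempe: 65 × 4 = 260
  Port3->Boise: 20 × 5 = 100
  Port4->Tempe: 85 × 2 = 170
Total cost = 870.
Port4 ships 85 of its 85, leaving 0.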